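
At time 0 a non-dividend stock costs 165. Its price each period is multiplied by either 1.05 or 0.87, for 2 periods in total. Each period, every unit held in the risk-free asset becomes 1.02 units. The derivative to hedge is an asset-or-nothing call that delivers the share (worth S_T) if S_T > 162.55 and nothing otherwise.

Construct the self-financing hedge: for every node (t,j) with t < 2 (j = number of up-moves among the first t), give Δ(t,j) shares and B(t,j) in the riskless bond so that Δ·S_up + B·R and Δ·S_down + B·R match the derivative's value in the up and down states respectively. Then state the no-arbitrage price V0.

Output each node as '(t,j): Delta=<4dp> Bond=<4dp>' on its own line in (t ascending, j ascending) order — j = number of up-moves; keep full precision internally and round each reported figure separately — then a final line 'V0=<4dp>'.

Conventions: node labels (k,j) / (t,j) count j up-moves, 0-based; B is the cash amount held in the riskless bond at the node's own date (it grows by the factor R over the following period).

The replicating-portfolio and risk-neutral prices coincide; use p* = (1.02−0.87)/(1.05−0.87) = 0.8333 for the latter.
At maturity the claim pays: V(2,0)=0.0000, V(2,1)=0.0000, V(2,2)=181.9125
(1,0): S=143.5500. Δ = (V_up−V_dn)/(S_up−S_dn) = (0.0000−0.0000)/(150.7275−124.8885) = 0.0000. V = [p*·0.0000 + (1−p*)·0.0000]/1.02 = 0.0000. B = V − Δ·S = 0.0000.
(1,1): S=173.2500. Δ = (V_up−V_dn)/(S_up−S_dn) = (181.9125−0.0000)/(181.9125−150.7275) = 5.8333. V = [p*·181.9125 + (1−p*)·0.0000]/1.02 = 148.6213. B = V − Δ·S = -862.0037.
(0,0): S=165.0000. Δ = (V_up−V_dn)/(S_up−S_dn) = (148.6213−0.0000)/(173.2500−143.5500) = 5.0041. V = [p*·148.6213 + (1−p*)·0.0000]/1.02 = 121.4226. B = V − Δ·S = -704.2514.
Check: Δ(0,0)·S0 + B(0,0) = 121.4226 = V0.

(0,0): Delta=5.0041 Bond=-704.2514
(1,0): Delta=0.0000 Bond=0.0000
(1,1): Delta=5.8333 Bond=-862.0037
V0=121.4226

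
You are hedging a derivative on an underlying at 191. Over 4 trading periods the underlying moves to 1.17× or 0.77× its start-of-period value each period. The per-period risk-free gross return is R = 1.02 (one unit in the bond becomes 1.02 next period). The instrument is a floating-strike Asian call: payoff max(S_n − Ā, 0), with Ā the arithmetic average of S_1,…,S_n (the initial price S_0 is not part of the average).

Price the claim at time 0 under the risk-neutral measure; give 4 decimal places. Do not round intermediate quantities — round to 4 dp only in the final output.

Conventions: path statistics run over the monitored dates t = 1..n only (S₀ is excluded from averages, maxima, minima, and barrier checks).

With p* = (R−d)/(u−d) = 0.6250, sum probability × payoff across the paths and divide by R^4.
Enumerate all 2^4 = 16 price paths (U = up ×1.17, D = down ×0.77); each path with k up-moves has probability p*^k·(1−p*)^(4−k).
DDDD: Ā=103.6635, payoff=0.0000, prob=0.019775
UDDD: Ā=157.5147, payoff=0.0000, prob=0.032959
DUDD: Ā=138.4147, payoff=0.0000, prob=0.032959
UUDD: Ā=210.3184, payoff=0.0000, prob=0.054932
DDUD: Ā=123.7077, payoff=0.0000, prob=0.032959
UDUD: Ā=187.9714, payoff=0.0000, prob=0.054932
DUUD: Ā=168.8714, payoff=0.0000, prob=0.054932
UUUD: Ā=256.5968, payoff=0.0000, prob=0.091553
DDDU: Ā=112.3833, payoff=0.0000, prob=0.032959
UDDU: Ā=170.7642, payoff=0.0000, prob=0.054932
DUDU: Ā=151.6642, payoff=3.3554, prob=0.054932
UUDU: Ā=230.4508, payoff=5.0984, prob=0.091553
DDUU: Ā=136.9572, payoff=18.0624, prob=0.054932
UDUU: Ā=208.1038, payoff=27.4454, prob=0.091553
DUUU: Ā=189.0038, payoff=46.5454, prob=0.091553
UUUU: Ā=287.1876, payoff=70.7248, prob=0.152588
Price = Σ prob·payoff / R^4 = 19.209102 / 1.082432 = 17.7462

price = 17.7462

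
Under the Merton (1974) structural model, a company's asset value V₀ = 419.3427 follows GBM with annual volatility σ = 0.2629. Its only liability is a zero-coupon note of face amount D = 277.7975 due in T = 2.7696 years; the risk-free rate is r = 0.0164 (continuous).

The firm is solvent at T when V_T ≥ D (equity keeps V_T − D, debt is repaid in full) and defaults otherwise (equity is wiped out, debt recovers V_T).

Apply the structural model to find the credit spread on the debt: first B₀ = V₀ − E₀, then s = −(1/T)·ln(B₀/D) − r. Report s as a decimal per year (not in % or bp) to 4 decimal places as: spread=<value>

spread=0.0153

Work the structural quantities from V₀ = 419.3427 against face 277.7975:
d₁ = [ln(V₀/D) + (r + σ²/2)T] / (σ√T)
   = [ln(419.3427/277.7975) + (0.0164 + 0.5·0.2629²)·2.7696] / (0.2629·√2.7696)
   = [0.411796 + 0.141134] / 0.437521 = 1.263779
d₂ = d₁ − σ√T = 1.263779 − 0.437521 = 0.826257
N(d₁) = 0.896845,  N(d₂) = 0.795671,  e^(−rT) = 0.955595
E₀ = V₀·N(d₁) − D·e^(−rT)·N(d₂)
   = 419.3427·0.896845 − 277.7975·0.955595·0.795671 = 164.865257
B₀ = V₀ − E₀ = 419.3427 − 164.865257 = 254.477443
spread = −(1/T)·ln(B₀/D) − r = −(1/2.7696)·ln(254.477443/277.7975) − 0.0164 = 0.01525808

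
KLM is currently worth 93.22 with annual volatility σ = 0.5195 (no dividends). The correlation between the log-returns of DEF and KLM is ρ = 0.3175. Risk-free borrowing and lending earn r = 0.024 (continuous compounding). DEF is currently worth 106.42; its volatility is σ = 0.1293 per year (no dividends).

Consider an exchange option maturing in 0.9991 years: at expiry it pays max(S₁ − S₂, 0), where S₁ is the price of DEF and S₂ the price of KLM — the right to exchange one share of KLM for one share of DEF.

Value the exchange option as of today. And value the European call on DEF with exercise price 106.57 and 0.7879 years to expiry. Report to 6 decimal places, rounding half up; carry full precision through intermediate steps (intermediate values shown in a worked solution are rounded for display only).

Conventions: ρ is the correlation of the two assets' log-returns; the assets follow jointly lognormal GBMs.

exchange price = 26.742701
price(DEF call K=106.57) = 5.806844

σ_eff = √(σ₁² + σ₂² − 2ρσ₁σ₂) = √(0.1293² + 0.5195² − 2·0.3175·0.1293·0.5195) = 0.493908
d₁ = (ln(S₁/S₂) + (q₂ − q₁ + σ_eff²/2)T) / (σ_eff√T) = (ln(106.42/93.22) + (0.0 − 0.0 + 0.121972)·0.9991) / 0.493686 = 0.515093
d₂ = d₁ − σ_eff√T = 0.515093 − 0.493686 = 0.021407
N(d₁) = 0.696756,  N(d₂) = 0.508540
V = S₁·e^{−q₁T}·N(d₁) − S₂·e^{−q₂T}·N(d₂) = 74.148770 − 47.406069 = 26.742701
[vanilla: DEF call K=106.57]
σ√T = 0.1293·√0.7879 = 0.114772
d₁ = (ln(S/K) + (r+σ²/2)T) / (σ√T) = (ln(106.42/106.57) + (0.024+0.1293²/2)·0.7879) / 0.114772 = (-0.001409 + 0.025496) / 0.114772 = 0.209872
d₂ = d₁ − σ√T = 0.209872 − 0.114772 = 0.095101
e^{−rT} = 0.981268
N(d₁) = 0.583116,  N(d₂) = 0.537883
price = S·N(d₁) − K·e^{−rT}·N(d₂) = 62.055230 − 56.248386 = 5.806844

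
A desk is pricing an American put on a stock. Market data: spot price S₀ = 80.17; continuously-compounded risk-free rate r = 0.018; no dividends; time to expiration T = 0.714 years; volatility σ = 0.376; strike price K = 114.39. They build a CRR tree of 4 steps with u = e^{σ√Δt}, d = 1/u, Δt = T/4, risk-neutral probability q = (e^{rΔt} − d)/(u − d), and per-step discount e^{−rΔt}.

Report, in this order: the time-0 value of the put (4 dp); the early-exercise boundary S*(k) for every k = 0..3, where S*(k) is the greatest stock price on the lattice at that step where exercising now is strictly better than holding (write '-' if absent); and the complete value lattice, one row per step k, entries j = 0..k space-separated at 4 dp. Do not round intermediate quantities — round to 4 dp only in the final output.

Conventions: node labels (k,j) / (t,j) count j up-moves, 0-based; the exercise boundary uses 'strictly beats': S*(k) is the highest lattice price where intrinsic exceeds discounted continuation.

price = 35.3497
boundary = - 68.3945 80.1700 93.9729
tree:
35.3497
45.9955 23.6087
56.0414 34.2200 11.8260
64.6118 45.9955 20.4171 2.2369
71.9233 56.0414 34.2200 4.2377 0.0000

Δt=0.17850  u=1.17217  d=0.85312  q=0.47046  discount=0.99679
step 4 (expiry): payoffs max(K−S,0) = 71.9233 56.0414 34.2200 4.2377 0.0000
step 3: (k=3,j=0): S=49.7782, K−S=64.6118, hold=64.2448 ⇒ V=64.6118 exercise | (k=3,j=1): S=68.3945, K−S=45.9955, hold=45.6286 ⇒ V=45.9955 exercise | (k=3,j=2): S=93.9729, K−S=20.4171, hold=20.0501 ⇒ V=20.4171 exercise | (k=3,j=3): S=129.1173, K−S=0.0000, hold=2.2369 ⇒ V=2.2369 continue  boundary S*=93.9729
step 2: (k=2,j=0): S=58.3486, K−S=56.0414, hold=55.6745 ⇒ V=56.0414 exercise | (k=2,j=1): S=80.1700, K−S=34.2200, hold=33.8531 ⇒ V=34.2200 exercise | (k=2,j=2): S=110.1523, K−S=4.2377, hold=11.8260 ⇒ V=11.8260 continue  boundary S*=80.1700
step 1: (k=1,j=0): S=68.3945, K−S=45.9955, hold=45.6286 ⇒ V=45.9955 exercise | (k=1,j=1): S=93.9729, K−S=20.4171, hold=23.6087 ⇒ V=23.6087 continue  boundary S*=68.3945
step 0: (k=0,j=0): S=80.1700, K−S=34.2200, hold=35.3497 ⇒ V=35.3497 continue  boundary S*=-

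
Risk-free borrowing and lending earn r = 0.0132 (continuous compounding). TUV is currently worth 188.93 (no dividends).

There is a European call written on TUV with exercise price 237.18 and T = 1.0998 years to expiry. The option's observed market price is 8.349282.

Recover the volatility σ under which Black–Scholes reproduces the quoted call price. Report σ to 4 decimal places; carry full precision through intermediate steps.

sigma = 0.2793

At σ = 0.2793 the Black–Scholes value reproduces the quote:
σ√T = 0.2793·√1.0998 = 0.292906
d₁ = (ln(S/K) + (r+σ²/2)T) / (σ√T) = (ln(188.93/237.18) + (0.0132+0.2793²/2)·1.0998) / 0.292906 = (-0.227443 + 0.057414) / 0.292906 = -0.580489
d₂ = d₁ − σ√T = -0.580489 − 0.292906 = -0.873395
e^{−rT} = 0.985588
N(d₁) = 0.280792,  N(d₂) = 0.191224
V = S·N(d₁) − K·e^{−rT}·N(d₂) = 53.050114 − 44.700832 = 8.349282 (matching the quote); vega is positive throughout, so no other σ reproduces this price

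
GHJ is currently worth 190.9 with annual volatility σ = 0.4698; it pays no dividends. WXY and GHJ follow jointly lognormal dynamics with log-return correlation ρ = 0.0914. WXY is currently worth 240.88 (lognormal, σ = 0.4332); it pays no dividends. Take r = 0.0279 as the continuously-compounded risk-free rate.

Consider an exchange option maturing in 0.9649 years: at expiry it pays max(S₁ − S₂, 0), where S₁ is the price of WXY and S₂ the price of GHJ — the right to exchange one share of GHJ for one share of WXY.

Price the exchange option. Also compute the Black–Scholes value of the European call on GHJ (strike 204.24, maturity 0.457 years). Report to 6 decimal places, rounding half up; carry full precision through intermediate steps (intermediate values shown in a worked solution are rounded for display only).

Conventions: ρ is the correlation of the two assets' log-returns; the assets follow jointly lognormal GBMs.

σ_eff = √(σ₁² + σ₂² − 2ρσ₁σ₂) = √(0.4332² + 0.4698² − 2·0.0914·0.4332·0.4698) = 0.609238
d₁ = (ln(S₁/S₂) + (q₂ − q₁ + σ_eff²/2)T) / (σ_eff√T) = (ln(240.88/190.9) + (0.0 − 0.0 + 0.185586)·0.9649) / 0.598451 = 0.687811
d₂ = d₁ − σ_eff√T = 0.687811 − 0.598451 = 0.089360
N(d₁) = 0.754214,  N(d₂) = 0.535602
V = S₁·e^{−q₁T}·N(d₁) − S₂·e^{−q₂T}·N(d₂) = 181.675066 − 102.246440 = 79.428626
[vanilla: GHJ call K=204.24]
σ√T = 0.4698·√0.457 = 0.317593
d₁ = (ln(S/K) + (r+σ²/2)T) / (σ√T) = (ln(190.9/204.24) + (0.0279+0.4698²/2)·0.457) / 0.317593 = (-0.067546 + 0.063183) / 0.317593 = -0.013738
d₂ = d₁ − σ√T = -0.013738 − 0.317593 = -0.331331
e^{−rT} = 0.987331
N(d₁) = 0.494520,  N(d₂) = 0.370197
price = S·N(d₁) − K·e^{−rT}·N(d₂) = 94.403786 − 74.651168 = 19.752618

exchange price = 79.428626
price(GHJ call K=204.24) = 19.752618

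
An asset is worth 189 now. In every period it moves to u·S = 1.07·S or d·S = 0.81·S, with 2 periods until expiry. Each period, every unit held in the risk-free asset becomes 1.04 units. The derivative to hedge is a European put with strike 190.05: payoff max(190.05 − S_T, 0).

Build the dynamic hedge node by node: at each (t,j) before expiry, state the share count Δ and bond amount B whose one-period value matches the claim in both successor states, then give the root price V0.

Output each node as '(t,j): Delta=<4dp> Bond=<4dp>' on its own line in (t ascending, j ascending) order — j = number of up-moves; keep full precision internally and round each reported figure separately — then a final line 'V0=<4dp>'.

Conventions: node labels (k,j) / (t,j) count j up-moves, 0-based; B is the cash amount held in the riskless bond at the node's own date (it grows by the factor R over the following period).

Risk-neutral probability p* = (R−d)/(u−d) = (1.04−0.81)/(1.07−0.81) = 0.8846.
Expiry values: V(2,0)=66.0471, V(2,1)=26.2437, V(2,2)=0.0000
(1,0): S=153.0900. Δ = (V_up−V_dn)/(S_up−S_dn) = (26.2437−66.0471)/(163.8063−124.0029) = -1.0000. V = [p*·26.2437 + (1−p*)·66.0471]/1.04 = 29.6504. B = V − Δ·S = 182.7404.
(1,1): S=202.2300. Δ = (V_up−V_dn)/(S_up−S_dn) = (0.0000−26.2437)/(216.3861−163.8063) = -0.4991. V = [p*·0.0000 + (1−p*)·26.2437]/1.04 = 2.9117. B = V − Δ·S = 103.8490.
(0,0): S=189.0000. Δ = (V_up−V_dn)/(S_up−S_dn) = (2.9117−29.6504)/(202.2300−153.0900) = -0.5441. V = [p*·2.9117 + (1−p*)·29.6504]/1.04 = 5.7662. B = V − Δ·S = 108.6075.
As a check, the time-0 holding Δ(0,0)·S0 + B(0,0) comes to 5.7662 — exactly V0.

(0,0): Delta=-0.5441 Bond=108.6075
(1,0): Delta=-1.0000 Bond=182.7404
(1,1): Delta=-0.4991 Bond=103.8490
V0=5.7662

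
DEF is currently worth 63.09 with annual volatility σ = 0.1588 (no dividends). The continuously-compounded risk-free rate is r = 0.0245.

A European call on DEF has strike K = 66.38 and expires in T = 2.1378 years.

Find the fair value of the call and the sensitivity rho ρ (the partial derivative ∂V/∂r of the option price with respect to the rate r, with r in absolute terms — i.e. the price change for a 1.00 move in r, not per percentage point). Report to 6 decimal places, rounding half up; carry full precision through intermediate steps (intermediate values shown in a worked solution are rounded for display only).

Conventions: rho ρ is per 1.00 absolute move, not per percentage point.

σ√T = 0.1588·√2.1378 = 0.232185
d₁ = (ln(S/K) + (r+σ²/2)T) / (σ√T) = (ln(63.09/66.38) + (0.0245+0.1588²/2)·2.1378) / 0.232185 = (-0.050834 + 0.079331) / 0.232185 = 0.122736
d₂ = d₁ − σ√T = 0.122736 − 0.232185 = -0.109449
e^{−rT} = 0.948972
N(d₁) = 0.548842,  N(d₂) = 0.456423
Call price V = S·N(d₁) − K·e^{−rT}·N(d₂) = 34.626442 − 28.751360 = 5.875082
ρ = K·T·e^{−rT}·N(d₂) = 61.464657

price = 5.875082
ρ = 61.464657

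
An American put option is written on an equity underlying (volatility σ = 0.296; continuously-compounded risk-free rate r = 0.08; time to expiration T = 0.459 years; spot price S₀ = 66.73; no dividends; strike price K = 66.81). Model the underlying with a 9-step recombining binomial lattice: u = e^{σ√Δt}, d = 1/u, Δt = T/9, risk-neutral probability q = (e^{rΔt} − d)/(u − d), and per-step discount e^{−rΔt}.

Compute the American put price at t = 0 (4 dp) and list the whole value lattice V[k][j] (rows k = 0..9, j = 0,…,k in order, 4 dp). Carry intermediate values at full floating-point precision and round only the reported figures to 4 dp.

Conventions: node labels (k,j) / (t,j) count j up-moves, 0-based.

price = 4.5195
tree:
4.5195
6.4905 2.6908
9.0486 4.1221 1.3581
12.2055 6.1338 2.2516 0.5235
15.7363 8.8232 3.6382 0.9577 0.1169
19.0388 12.2055 5.6934 1.7227 0.2415 0.0000
22.1277 15.7363 8.5557 3.0308 0.4988 0.0000 0.0000
25.0169 19.0388 12.2055 5.1708 1.0302 0.0000 0.0000 0.0000
27.7193 22.1277 15.7363 8.4307 2.1278 0.0000 0.0000 0.0000 0.0000
30.2469 25.0169 19.0388 12.2055 4.3948 0.0000 0.0000 0.0000 0.0000 0.0000

Δt=0.05100, u=1.06913, d=0.93534, q=0.51385, disc=e^(-rΔt)=0.99593
k=9 terminal: V=max(K-S,0) → 30.2469 25.0169 19.0388 12.2055 4.3948 0.0000 0.0000 0.0000 0.0000 0.0000
k=8: j=0 S=39.0907 intr=27.7193 cont=27.4473 V=27.7193[EX]; j=1 S=44.6823 intr=22.1277 cont=21.8557 V=22.1277[EX]; j=2 S=51.0737 intr=15.7363 cont=15.4643 V=15.7363[EX]; j=3 S=58.3793 intr=8.4307 cont=8.1586 V=8.4307[EX]; j=4 S=66.7300 intr=0.0800 cont=2.1278 V=2.1278[hold]; j=5 S=76.2751 intr=0.0000 cont=0.0000 V=0.0000[hold]; j=6 S=87.1856 intr=0.0000 cont=0.0000 V=0.0000[hold]; j=7 S=99.6568 intr=0.0000 cont=0.0000 V=0.0000[hold]; j=8 S=113.9118 intr=0.0000 cont=0.0000 V=0.0000[hold]
k=7: j=0 S=41.7931 intr=25.0169 cont=24.7449 V=25.0169[EX]; j=1 S=47.7712 intr=19.0388 cont=18.7667 V=19.0388[EX]; j=2 S=54.6045 intr=12.2055 cont=11.9335 V=12.2055[EX]; j=3 S=62.4152 intr=4.3948 cont=5.1708 V=5.1708[hold]; j=4 S=71.3431 intr=0.0000 cont=1.0302 V=1.0302[hold]; j=5 S=81.5481 intr=0.0000 cont=0.0000 V=0.0000[hold]; j=6 S=93.2129 intr=0.0000 cont=0.0000 V=0.0000[hold]; j=7 S=106.5461 intr=0.0000 cont=0.0000 V=0.0000[hold]
k=6: j=0 S=44.6823 intr=22.1277 cont=21.8557 V=22.1277[EX]; j=1 S=51.0737 intr=15.7363 cont=15.4643 V=15.7363[EX]; j=2 S=58.3793 intr=8.4307 cont=8.5557 V=8.5557[hold]; j=3 S=66.7300 intr=0.0800 cont=3.0308 V=3.0308[hold]; j=4 S=76.2751 intr=0.0000 cont=0.4988 V=0.4988[hold]; j=5 S=87.1856 intr=0.0000 cont=0.0000 V=0.0000[hold]; j=6 S=99.6568 intr=0.0000 cont=0.0000 V=0.0000[hold]
k=5: j=0 S=47.7712 intr=19.0388 cont=18.7667 V=19.0388[EX]; j=1 S=54.6045 intr=12.2055 cont=11.9975 V=12.2055[EX]; j=2 S=62.4152 intr=4.3948 cont=5.6934 V=5.6934[hold]; j=3 S=71.3431 intr=0.0000 cont=1.7227 V=1.7227[hold]; j=4 S=81.5481 intr=0.0000 cont=0.2415 V=0.2415[hold]; j=5 S=93.2129 intr=0.0000 cont=0.0000 V=0.0000[hold]
k=4: j=0 S=51.0737 intr=15.7363 cont=15.4643 V=15.7363[EX]; j=1 S=58.3793 intr=8.4307 cont=8.8232 V=8.8232[hold]; j=2 S=66.7300 intr=0.0800 cont=3.6382 V=3.6382[hold]; j=3 S=76.2751 intr=0.0000 cont=0.9577 V=0.9577[hold]; j=4 S=87.1856 intr=0.0000 cont=0.1169 V=0.1169[hold]
k=3: j=0 S=54.6045 intr=12.2055 cont=12.1344 V=12.2055[EX]; j=1 S=62.4152 intr=4.3948 cont=6.1338 V=6.1338[hold]; j=2 S=71.3431 intr=0.0000 cont=2.2516 V=2.2516[hold]; j=3 S=81.5481 intr=0.0000 cont=0.5235 V=0.5235[hold]
k=2: j=0 S=58.3793 intr=8.4307 cont=9.0486 V=9.0486[hold]; j=1 S=66.7300 intr=0.0800 cont=4.1221 V=4.1221[hold]; j=2 S=76.2751 intr=0.0000 cont=1.3581 V=1.3581[hold]
k=1: j=0 S=62.4152 intr=4.3948 cont=6.4905 V=6.4905[hold]; j=1 S=71.3431 intr=0.0000 cont=2.6908 V=2.6908[hold]
k=0: j=0 S=66.7300 intr=0.0800 cont=4.5195 V=4.5195[hold]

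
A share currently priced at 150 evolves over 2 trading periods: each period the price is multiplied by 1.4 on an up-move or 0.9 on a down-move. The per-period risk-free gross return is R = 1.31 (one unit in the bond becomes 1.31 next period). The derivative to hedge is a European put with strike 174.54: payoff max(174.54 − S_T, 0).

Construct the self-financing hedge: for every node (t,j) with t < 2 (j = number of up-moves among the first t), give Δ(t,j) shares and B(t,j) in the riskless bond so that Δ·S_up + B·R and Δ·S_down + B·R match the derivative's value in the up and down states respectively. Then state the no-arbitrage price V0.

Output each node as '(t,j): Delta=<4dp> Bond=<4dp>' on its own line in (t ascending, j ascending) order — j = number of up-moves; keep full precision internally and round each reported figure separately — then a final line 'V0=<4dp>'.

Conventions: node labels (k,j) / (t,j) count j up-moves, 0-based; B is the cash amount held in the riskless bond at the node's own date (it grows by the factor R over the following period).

Since d<R<u, set p* = (R−d)/(u−d) = 0.8200; price each node as the discounted p*-expectation of its children.
At maturity the claim pays: V(2,0)=53.0400, V(2,1)=0.0000, V(2,2)=0.0000
Node (1,0) S=135.0000: V=(p*·0.0000+(1−p*)·53.0400)/1.31=7.2879; Δ=(0.0000−53.0400)/(189.0000−121.5000)=-0.7858; B=V−Δ·S=113.3679
Node (1,1) S=210.0000: V=(p*·0.0000+(1−p*)·0.0000)/1.31=0.0000; Δ=(0.0000−0.0000)/(294.0000−189.0000)=0.0000; B=V−Δ·S=0.0000
Node (0,0) S=150.0000: V=(p*·0.0000+(1−p*)·7.2879)/1.31=1.0014; Δ=(0.0000−7.2879)/(210.0000−135.0000)=-0.0972; B=V−Δ·S=15.5773
Sanity check at the root: Δ(0,0)·S0 + B(0,0) reproduces V0 = 1.0014.

(0,0): Delta=-0.0972 Bond=15.5773
(1,0): Delta=-0.7858 Bond=113.3679
(1,1): Delta=0.0000 Bond=0.0000
V0=1.0014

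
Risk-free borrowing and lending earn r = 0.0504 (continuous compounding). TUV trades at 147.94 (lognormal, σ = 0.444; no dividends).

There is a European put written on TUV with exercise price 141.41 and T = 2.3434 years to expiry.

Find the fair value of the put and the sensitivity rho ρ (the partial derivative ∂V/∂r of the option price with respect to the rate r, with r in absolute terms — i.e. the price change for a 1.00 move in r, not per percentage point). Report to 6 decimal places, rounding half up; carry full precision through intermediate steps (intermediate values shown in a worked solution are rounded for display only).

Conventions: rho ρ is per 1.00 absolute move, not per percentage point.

price = 26.252502
ρ = -158.919857

σ√T = 0.444·√2.3434 = 0.679683
d₁ = (ln(S/K) + (r+σ²/2)T) / (σ√T) = (ln(147.94/141.41) + (0.0504+0.444²/2)·2.3434) / 0.679683 = (0.045143 + 0.349092) / 0.679683 = 0.580028
d₂ = d₁ − σ√T = 0.580028 − 0.679683 = -0.099655
e^{−rT} = 0.888601
N(−d₁) = 0.280948,  N(−d₂) = 0.539691
Put price V = K·e^{−rT}·N(−d₂) − S·N(−d₁) = 67.815933 − 41.563431 = 26.252502
ρ = −K·T·e^{−rT}·N(−d₂) = -158.919857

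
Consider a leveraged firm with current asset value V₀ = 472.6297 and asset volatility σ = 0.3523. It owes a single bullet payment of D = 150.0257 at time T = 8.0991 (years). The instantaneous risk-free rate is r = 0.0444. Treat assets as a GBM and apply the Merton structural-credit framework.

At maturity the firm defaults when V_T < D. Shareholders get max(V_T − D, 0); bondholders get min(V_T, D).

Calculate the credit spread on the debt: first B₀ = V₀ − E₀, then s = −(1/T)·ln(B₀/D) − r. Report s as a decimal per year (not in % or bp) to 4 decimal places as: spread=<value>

With assets at 472.6297 and a single debt payment of 150.0257 at 8.0991 years:
d₁ = [ln(V₀/D) + (r + σ²/2)T] / (σ√T)
   = [ln(472.6297/150.0257) + (0.0444 + 0.5·0.3523²)·8.0991] / (0.3523·√8.0991)
   = [1.147506 + 0.862211] / 1.002608 = 2.004490
d₂ = d₁ − σ√T = 2.004490 − 1.002608 = 1.001882
N(d₁) = 0.977491,  N(d₂) = 0.841800,  e^(−rT) = 0.697955
E₀ = V₀·N(d₁) − D·e^(−rT)·N(d₂)
   = 472.6297·0.977491 − 150.0257·0.697955·0.841800 = 373.845465
B₀ = V₀ − E₀ = 472.6297 − 373.845465 = 98.784235
spread = −(1/T)·ln(B₀/D) − r = −(1/8.0991)·ln(98.784235/150.0257) − 0.0444 = 0.00719445

spread=0.0072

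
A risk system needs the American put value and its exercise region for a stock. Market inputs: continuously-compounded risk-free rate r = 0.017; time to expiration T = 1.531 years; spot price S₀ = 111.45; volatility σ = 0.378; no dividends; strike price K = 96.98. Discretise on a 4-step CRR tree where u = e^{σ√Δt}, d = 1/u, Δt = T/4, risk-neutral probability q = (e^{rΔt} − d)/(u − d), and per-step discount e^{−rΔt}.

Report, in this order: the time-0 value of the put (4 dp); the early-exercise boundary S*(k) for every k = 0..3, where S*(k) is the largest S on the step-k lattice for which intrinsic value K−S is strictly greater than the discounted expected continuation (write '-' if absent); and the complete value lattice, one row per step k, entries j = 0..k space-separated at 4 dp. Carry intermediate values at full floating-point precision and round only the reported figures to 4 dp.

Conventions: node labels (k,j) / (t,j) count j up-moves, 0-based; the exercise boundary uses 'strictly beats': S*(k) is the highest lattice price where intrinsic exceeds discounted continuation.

Δt=0.38275, u=1.26346, d=0.79148, q=0.45563, disc=e^(-rΔt)=0.99351
k=4 terminal: V=max(K-S,0) → 53.2449 27.1640 0.0000 0.0000 0.0000
k=3: j=0 S=55.2576 intr=41.7224 cont=41.0934 V=41.7224[EX]; j=1 S=88.2099 intr=8.7701 cont=14.6913 V=14.6913[hold]; j=2 S=140.8130 intr=0.0000 cont=0.0000 V=0.0000[hold]; j=3 S=224.7852 intr=0.0000 cont=0.0000 V=0.0000[hold]  S*(3)=55.2576
k=2: j=0 S=69.8160 intr=27.1640 cont=29.2154 V=29.2154[hold]; j=1 S=111.4500 intr=0.0000 cont=7.9456 V=7.9456[hold]; j=2 S=177.9120 intr=0.0000 cont=0.0000 V=0.0000[hold]  S*(2)=-
k=1: j=0 S=88.2099 intr=8.7701 cont=19.3976 V=19.3976[hold]; j=1 S=140.8130 intr=0.0000 cont=4.2973 V=4.2973[hold]  S*(1)=-
k=0: j=0 S=111.4500 intr=0.0000 cont=12.4362 V=12.4362[hold]  S*(0)=-

price = 12.4362
boundary = - - - 55.2576
tree:
12.4362
19.3976 4.2973
29.2154 7.9456 0.0000
41.7224 14.6913 0.0000 0.0000
53.2449 27.1640 0.0000 0.0000 0.0000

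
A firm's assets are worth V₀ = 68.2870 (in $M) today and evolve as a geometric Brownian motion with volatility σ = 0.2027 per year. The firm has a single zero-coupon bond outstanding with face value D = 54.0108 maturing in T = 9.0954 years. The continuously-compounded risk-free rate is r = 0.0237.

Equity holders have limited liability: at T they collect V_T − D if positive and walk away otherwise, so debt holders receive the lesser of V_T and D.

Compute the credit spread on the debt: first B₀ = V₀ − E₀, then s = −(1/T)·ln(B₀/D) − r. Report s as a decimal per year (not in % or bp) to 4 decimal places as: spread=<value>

Apply the equity-as-call identities (strike 54.0108, horizon 9.0954 years):
d₁ = [ln(V₀/D) + (r + σ²/2)T] / (σ√T)
   = [ln(68.2870/54.0108) + (0.0237 + 0.5·0.2027²)·9.0954] / (0.2027·√9.0954)
   = [0.234535 + 0.402414] / 0.611314 = 1.041934
d₂ = d₁ − σ√T = 1.041934 − 0.611314 = 0.430619
N(d₁) = 0.851279,  N(d₂) = 0.666627,  e^(−rT) = 0.806089
E₀ = V₀·N(d₁) − D·e^(−rT)·N(d₂)
   = 68.2870·0.851279 − 54.0108·0.806089·0.666627 = 29.107973
B₀ = V₀ − E₀ = 68.2870 − 29.107973 = 39.179027
spread = −(1/T)·ln(B₀/D) − r = −(1/9.0954)·ln(39.179027/54.0108) − 0.0237 = 0.01159723

spread=0.0116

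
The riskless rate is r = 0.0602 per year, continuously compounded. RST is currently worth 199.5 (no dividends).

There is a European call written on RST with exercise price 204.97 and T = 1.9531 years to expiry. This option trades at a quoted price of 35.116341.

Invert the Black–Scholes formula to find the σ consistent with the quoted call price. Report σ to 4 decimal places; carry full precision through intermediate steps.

At σ = 0.2415 the Black–Scholes value reproduces the quote:
σ√T = 0.2415·√1.9531 = 0.337504
d₁ = (ln(S/K) + (r+σ²/2)T) / (σ√T) = (ln(199.5/204.97) + (0.0602+0.2415²/2)·1.9531) / 0.337504 = (-0.027049 + 0.174531) / 0.337504 = 0.436978
d₂ = d₁ − σ√T = 0.436978 − 0.337504 = 0.099473
e^{−rT} = 0.889072
N(d₁) = 0.668936,  N(d₂) = 0.539619
V = S·N(d₁) − K·e^{−rT}·N(d₂) = 133.452769 − 98.336428 = 35.116341 (the quoted price), and the Black–Scholes price is strictly increasing in σ, so σ is unique

sigma = 0.2415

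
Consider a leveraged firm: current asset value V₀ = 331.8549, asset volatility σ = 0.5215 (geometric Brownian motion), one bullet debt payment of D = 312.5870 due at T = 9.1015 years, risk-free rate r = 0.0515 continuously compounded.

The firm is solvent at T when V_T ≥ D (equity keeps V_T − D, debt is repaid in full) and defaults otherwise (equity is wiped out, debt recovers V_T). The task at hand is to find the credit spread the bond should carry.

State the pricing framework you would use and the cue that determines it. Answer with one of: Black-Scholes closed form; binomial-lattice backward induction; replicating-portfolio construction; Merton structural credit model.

framework: Merton structural credit model

Key observation: assets follow a GBM and default happens iff V_T < 312.5870; valuing claims on that split (equity as a call, risky debt as the residual) is the structural model's definition.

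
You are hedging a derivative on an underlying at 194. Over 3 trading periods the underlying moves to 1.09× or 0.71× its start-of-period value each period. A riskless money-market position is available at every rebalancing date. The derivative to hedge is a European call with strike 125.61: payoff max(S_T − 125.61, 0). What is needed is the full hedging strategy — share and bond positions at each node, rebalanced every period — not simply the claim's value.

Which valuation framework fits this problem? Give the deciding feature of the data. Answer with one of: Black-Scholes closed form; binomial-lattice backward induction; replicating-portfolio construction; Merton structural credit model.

framework: replicating-portfolio construction

Key observation: the mandate to exhibit the hedge at every date and state singles out the replicating-portfolio construction on the 3-period tree with factors 1.09 and 0.71 from 194.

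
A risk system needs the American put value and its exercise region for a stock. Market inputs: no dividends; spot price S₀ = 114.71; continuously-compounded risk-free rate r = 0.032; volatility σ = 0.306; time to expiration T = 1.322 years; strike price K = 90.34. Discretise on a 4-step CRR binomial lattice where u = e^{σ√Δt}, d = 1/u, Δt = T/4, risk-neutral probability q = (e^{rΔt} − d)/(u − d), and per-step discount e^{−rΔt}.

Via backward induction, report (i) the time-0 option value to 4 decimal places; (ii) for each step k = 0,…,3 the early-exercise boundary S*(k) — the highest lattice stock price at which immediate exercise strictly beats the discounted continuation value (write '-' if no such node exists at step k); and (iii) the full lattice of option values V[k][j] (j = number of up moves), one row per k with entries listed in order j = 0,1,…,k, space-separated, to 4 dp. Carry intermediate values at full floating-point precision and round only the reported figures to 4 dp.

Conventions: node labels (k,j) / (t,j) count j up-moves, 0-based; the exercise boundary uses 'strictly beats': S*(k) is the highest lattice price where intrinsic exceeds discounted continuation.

price = 4.8095
boundary = - - - 67.6710
tree:
4.8095
8.2599 1.2685
13.8859 2.4951 0.0000
22.6690 4.9077 0.0000 0.0000
33.5852 9.6533 0.0000 0.0000 0.0000

Δt=0.33050  u=1.19234  d=0.83869  q=0.48620  discount=0.98948
step 4 (expiry): payoffs max(K−S,0) = 33.5852 9.6533 0.0000 0.0000 0.0000
step 3: (k=3,j=0): S=67.6710, K−S=22.6690, hold=21.7186 ⇒ V=22.6690 exercise | (k=3,j=1): S=96.2059, K−S=0.0000, hold=4.9077 ⇒ V=4.9077 continue | (k=3,j=2): S=136.7732, K−S=0.0000, hold=0.0000 ⇒ V=0.0000 continue | (k=3,j=3): S=194.4466, K−S=0.0000, hold=0.0000 ⇒ V=0.0000 continue  boundary S*=67.6710
step 2: (k=2,j=0): S=80.6867, K−S=9.6533, hold=13.8859 ⇒ V=13.8859 continue | (k=2,j=1): S=114.7100, K−S=0.0000, hold=2.4951 ⇒ V=2.4951 continue | (k=2,j=2): S=163.0800, K−S=0.0000, hold=0.0000 ⇒ V=0.0000 continue  boundary S*=-
step 1: (k=1,j=0): S=96.2059, K−S=0.0000, hold=8.2599 ⇒ V=8.2599 continue | (k=1,j=1): S=136.7732, K−S=0.0000, hold=1.2685 ⇒ V=1.2685 continue  boundary S*=-
step 0: (k=0,j=0): S=114.7100, K−S=0.0000, hold=4.8095 ⇒ V=4.8095 continue  boundary S*=-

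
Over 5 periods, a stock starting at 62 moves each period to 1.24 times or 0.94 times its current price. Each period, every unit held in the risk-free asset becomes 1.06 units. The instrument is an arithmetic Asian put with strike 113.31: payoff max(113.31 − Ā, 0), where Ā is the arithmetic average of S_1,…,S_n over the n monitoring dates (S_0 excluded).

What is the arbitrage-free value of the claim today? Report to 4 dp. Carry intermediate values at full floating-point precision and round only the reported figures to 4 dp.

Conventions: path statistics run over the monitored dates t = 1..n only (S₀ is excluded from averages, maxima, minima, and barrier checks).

price = 29.4033

Set p* = 0.4000 (from d < R < u); the path-dependent value is the discounted p*-expectation over all price paths.
Enumerate all 2^5 = 32 price paths (U = up ×1.24, D = down ×0.94); each path with k up-moves has probability p*^k·(1−p*)^(5−k).
DDDDD: Ā=51.6936, payoff=61.6164, prob=0.077760
UDDDD: Ā=68.1915, payoff=45.1185, prob=0.051840
DUDDD: Ā=64.4715, payoff=48.8385, prob=0.051840
UUDDD: Ā=85.0475, payoff=28.2625, prob=0.034560
DDUDD: Ā=60.9747, payoff=52.3353, prob=0.051840
UDUDD: Ā=80.4347, payoff=32.8753, prob=0.034560
DUUDD: Ā=76.7147, payoff=36.5953, prob=0.034560
UUUDD: Ā=101.1982, payoff=12.1118, prob=0.023040
DDDUD: Ā=57.6877, payoff=55.6223, prob=0.051840
UDDUD: Ā=76.0987, payoff=37.2113, prob=0.034560
DUDUD: Ā=72.3787, payoff=40.9313, prob=0.034560
UUDUD: Ā=95.4783, payoff=17.8317, prob=0.023040
DDUUD: Ā=68.8819, payoff=44.4281, prob=0.034560
UDUUD: Ā=90.8655, payoff=22.4445, prob=0.023040
DUUUD: Ā=87.1455, payoff=26.1645, prob=0.023040
UUUUD: Ā=114.9579, payoff=0.0000, prob=0.015360
DDDDU: Ā=54.5980, payoff=58.7120, prob=0.051840
UDDDU: Ā=72.0228, payoff=41.2872, prob=0.034560
DUDDU: Ā=68.3028, payoff=45.0072, prob=0.034560
UUDDU: Ā=90.1016, payoff=23.2084, prob=0.023040
DDUDU: Ā=64.8060, payoff=48.5040, prob=0.034560
UDUDU: Ā=85.4888, payoff=27.8212, prob=0.023040
DUUDU: Ā=81.7688, payoff=31.5412, prob=0.023040
UUUDU: Ā=107.8653, payoff=5.4447, prob=0.015360
DDDUU: Ā=61.5191, payoff=51.7909, prob=0.034560
UDDUU: Ā=81.1528, payoff=32.1572, prob=0.023040
DUDUU: Ā=77.4328, payoff=35.8772, prob=0.023040
UUDUU: Ā=102.1454, payoff=11.1646, prob=0.015360
DDUUU: Ā=73.9360, payoff=39.3740, prob=0.023040
UDUUU: Ā=97.5326, payoff=15.7774, prob=0.015360
DUUUU: Ā=93.8126, payoff=19.4974, prob=0.015360
UUUUU: Ā=123.7528, payoff=0.0000, prob=0.010240
Price = Σ prob·payoff / R^5 = 39.348296 / 1.338226 = 29.4033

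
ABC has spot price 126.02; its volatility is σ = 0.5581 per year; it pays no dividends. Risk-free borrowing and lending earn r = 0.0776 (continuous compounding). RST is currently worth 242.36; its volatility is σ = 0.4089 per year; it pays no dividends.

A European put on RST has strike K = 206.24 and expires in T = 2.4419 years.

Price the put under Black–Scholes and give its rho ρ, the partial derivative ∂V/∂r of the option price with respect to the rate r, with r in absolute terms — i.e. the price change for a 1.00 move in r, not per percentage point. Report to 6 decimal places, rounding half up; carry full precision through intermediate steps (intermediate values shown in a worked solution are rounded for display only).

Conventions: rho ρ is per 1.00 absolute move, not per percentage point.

price = 23.161398
ρ = -170.500718

σ√T = 0.4089·√2.4419 = 0.638971
d₁ = (ln(S/K) + (r+σ²/2)T) / (σ√T) = (ln(242.36/206.24) + (0.0776+0.4089²/2)·2.4419) / 0.638971 = (0.161384 + 0.393633) / 0.638971 = 0.868611
d₂ = d₁ − σ√T = 0.868611 − 0.638971 = 0.229640
e^{−rT} = 0.827380
N(−d₁) = 0.192530,  N(−d₂) = 0.409186
Put price V = K·e^{−rT}·N(−d₂) − S·N(−d₁) = 69.822973 − 46.661575 = 23.161398
ρ = −K·T·e^{−rT}·N(−d₂) = -170.500718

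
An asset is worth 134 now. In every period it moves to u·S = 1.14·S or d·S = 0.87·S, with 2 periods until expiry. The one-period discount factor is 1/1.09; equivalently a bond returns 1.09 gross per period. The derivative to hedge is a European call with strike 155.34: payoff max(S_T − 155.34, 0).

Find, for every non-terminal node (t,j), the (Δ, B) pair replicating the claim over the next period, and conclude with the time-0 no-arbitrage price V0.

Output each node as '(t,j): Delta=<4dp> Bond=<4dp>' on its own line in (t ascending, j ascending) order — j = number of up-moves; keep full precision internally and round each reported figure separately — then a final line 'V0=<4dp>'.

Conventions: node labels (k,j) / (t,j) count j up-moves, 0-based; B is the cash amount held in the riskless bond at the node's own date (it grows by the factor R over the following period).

No-arbitrage ⇒ martingale measure with p* = (R−d)/(u−d) = 0.8148.
Terminal payoffs: V(2,0)=0.0000, V(2,1)=0.0000, V(2,2)=18.8064
Node (1,0) S=116.5800: V=(p*·0.0000+(1−p*)·0.0000)/1.09=0.0000; Δ=(0.0000−0.0000)/(132.9012−101.4246)=0.0000; B=V−Δ·S=0.0000
Node (1,1) S=152.7600: V=(p*·18.8064+(1−p*)·0.0000)/1.09=14.0585; Δ=(18.8064−0.0000)/(174.1464−132.9012)=0.4560; B=V−Δ·S=-55.5949
Node (0,0) S=134.0000: V=(p*·14.0585+(1−p*)·0.0000)/1.09=10.5092; Δ=(14.0585−0.0000)/(152.7600−116.5800)=0.3886; B=V−Δ·S=-41.5592
Sanity check at the root: Δ(0,0)·S0 + B(0,0) reproduces V0 = 10.5092.

(0,0): Delta=0.3886 Bond=-41.5592
(1,0): Delta=0.0000 Bond=0.0000
(1,1): Delta=0.4560 Bond=-55.5949
V0=10.5092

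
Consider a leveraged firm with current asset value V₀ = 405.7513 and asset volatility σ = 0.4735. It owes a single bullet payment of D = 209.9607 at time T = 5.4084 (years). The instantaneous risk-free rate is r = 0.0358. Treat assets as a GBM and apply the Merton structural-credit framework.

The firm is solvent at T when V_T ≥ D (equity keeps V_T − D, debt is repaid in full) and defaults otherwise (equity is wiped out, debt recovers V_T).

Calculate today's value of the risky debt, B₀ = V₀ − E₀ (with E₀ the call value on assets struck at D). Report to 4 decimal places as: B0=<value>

Apply the equity-as-call identities (strike 209.9607, horizon 5.4084 years):
d₁ = [ln(V₀/D) + (r + σ²/2)T] / (σ√T)
   = [ln(405.7513/209.9607) + (0.0358 + 0.5·0.4735²)·5.4084] / (0.4735·√5.4084)
   = [0.658820 + 0.799908] / 1.101170 = 1.324708
d₂ = d₁ − σ√T = 1.324708 − 1.101170 = 0.223538
N(d₁) = 0.907366,  N(d₂) = 0.588441,  e^(−rT) = 0.823970
E₀ = V₀·N(d₁) − D·e^(−rT)·N(d₂)
   = 405.7513·0.907366 − 209.9607·0.823970·0.588441 = 266.363717
B₀ = V₀ − E₀ = 405.7513 − 266.363717 = 139.387583

B0=139.3876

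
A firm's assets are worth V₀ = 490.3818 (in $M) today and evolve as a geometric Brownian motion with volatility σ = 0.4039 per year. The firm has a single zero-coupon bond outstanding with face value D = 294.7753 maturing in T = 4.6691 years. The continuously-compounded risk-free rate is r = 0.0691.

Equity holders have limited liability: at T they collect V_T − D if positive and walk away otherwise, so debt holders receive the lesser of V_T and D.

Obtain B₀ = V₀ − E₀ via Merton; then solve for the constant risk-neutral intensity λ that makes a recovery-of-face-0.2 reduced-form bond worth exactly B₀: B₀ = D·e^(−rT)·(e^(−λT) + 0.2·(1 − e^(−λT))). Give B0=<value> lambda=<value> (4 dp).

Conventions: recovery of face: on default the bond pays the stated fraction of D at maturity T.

With assets at 490.3818 and a single debt payment of 294.7753 at 4.6691 years:
d₁ = [ln(V₀/D) + (r + σ²/2)T] / (σ√T)
   = [ln(490.3818/294.7753) + (0.0691 + 0.5·0.4039²)·4.6691] / (0.4039·√4.6691)
   = [0.508971 + 0.703482] / 0.872751 = 1.389231
d₂ = d₁ − σ√T = 1.389231 − 0.872751 = 0.516480
N(d₁) = 0.917619,  N(d₂) = 0.697240,  e^(−rT) = 0.724238
E₀ = V₀·N(d₁) − D·e^(−rT)·N(d₂)
   = 490.3818·0.917619 − 294.7753·0.724238·0.697240 = 301.131392
B₀ = V₀ − E₀ = 490.3818 − 301.131392 = 189.250408
e^(−λT) = (B₀·e^(rT)/D − 0.2)/(1 − 0.2) = (189.2504·1.380761/294.7753 − 0.2)/0.8 = 0.85808799
λ = −ln(0.85808799)/4.6691 = 0.032779

B0=189.2504 lambda=0.0328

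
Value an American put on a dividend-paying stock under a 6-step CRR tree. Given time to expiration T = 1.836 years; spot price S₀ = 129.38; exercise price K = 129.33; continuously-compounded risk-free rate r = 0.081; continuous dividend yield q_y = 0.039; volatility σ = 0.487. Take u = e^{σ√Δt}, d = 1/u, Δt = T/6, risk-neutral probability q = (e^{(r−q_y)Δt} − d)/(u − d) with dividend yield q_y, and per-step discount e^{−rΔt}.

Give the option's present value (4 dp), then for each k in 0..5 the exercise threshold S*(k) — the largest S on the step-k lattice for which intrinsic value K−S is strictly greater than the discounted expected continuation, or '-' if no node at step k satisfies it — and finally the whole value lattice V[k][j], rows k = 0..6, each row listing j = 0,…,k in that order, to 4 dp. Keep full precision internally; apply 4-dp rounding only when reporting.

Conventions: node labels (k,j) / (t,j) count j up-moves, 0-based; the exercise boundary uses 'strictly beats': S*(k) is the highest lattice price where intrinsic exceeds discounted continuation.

Δt=0.30600  u=1.30917  d=0.76384  q=0.45678  discount=0.97552
step 6 (expiry): payoffs max(K−S,0) = 103.6328 85.2867 53.8428 0.0000 0.0000 0.0000 0.0000
step 5: (k=5,j=0): S=33.6421, K−S=95.6879, hold=92.9208 ⇒ V=95.6879 exercise | (k=5,j=1): S=57.6603, K−S=71.6697, hold=69.1876 ⇒ V=71.6697 exercise | (k=5,j=2): S=98.8258, K−S=30.5042, hold=28.5327 ⇒ V=30.5042 exercise | (k=5,j=3): S=169.3807, K−S=0.0000, hold=0.0000 ⇒ V=0.0000 continue | (k=5,j=4): S=290.3070, K−S=0.0000, hold=0.0000 ⇒ V=0.0000 continue | (k=5,j=5): S=497.5665, K−S=0.0000, hold=0.0000 ⇒ V=0.0000 continue  boundary S*=98.8258
step 4: (k=4,j=0): S=44.0433, K−S=85.2867, hold=82.6430 ⇒ V=85.2867 exercise | (k=4,j=1): S=75.4872, K−S=53.8428, hold=51.5721 ⇒ V=53.8428 exercise | (k=4,j=2): S=129.3800, K−S=0.0000, hold=16.1650 ⇒ V=16.1650 continue | (k=4,j=3): S=221.7485, K−S=0.0000, hold=0.0000 ⇒ V=0.0000 continue | (k=4,j=4): S=380.0619, K−S=0.0000, hold=0.0000 ⇒ V=0.0000 continue  boundary S*=75.4872
step 3: (k=3,j=0): S=57.6603, K−S=71.6697, hold=69.1876 ⇒ V=71.6697 exercise | (k=3,j=1): S=98.8258, K−S=30.5042, hold=35.7357 ⇒ V=35.7357 continue | (k=3,j=2): S=169.3807, K−S=0.0000, hold=8.5662 ⇒ V=8.5662 continue | (k=3,j=3): S=290.3070, K−S=0.0000, hold=0.0000 ⇒ V=0.0000 continue  boundary S*=57.6603
step 2: (k=2,j=0): S=75.4872, K−S=53.8428, hold=53.9032 ⇒ V=53.9032 continue | (k=2,j=1): S=129.3800, K−S=0.0000, hold=22.7543 ⇒ V=22.7543 continue | (k=2,j=2): S=221.7485, K−S=0.0000, hold=4.5395 ⇒ V=4.5395 continue  boundary S*=-
step 1: (k=1,j=0): S=98.8258, K−S=30.5042, hold=38.7039 ⇒ V=38.7039 continue | (k=1,j=1): S=169.3807, K−S=0.0000, hold=14.0809 ⇒ V=14.0809 continue  boundary S*=-
step 0: (k=0,j=0): S=129.3800, K−S=0.0000, hold=26.7845 ⇒ V=26.7845 continue  boundary S*=-

price = 26.7845
boundary = - - - 57.6603 75.4872 98.8258
tree:
26.7845
38.7039 14.0809
53.9032 22.7543 4.5395
71.6697 35.7357 8.5662 0.0000
85.2867 53.8428 16.1650 0.0000 0.0000
95.6879 71.6697 30.5042 0.0000 0.0000 0.0000
103.6328 85.2867 53.8428 0.0000 0.0000 0.0000 0.0000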